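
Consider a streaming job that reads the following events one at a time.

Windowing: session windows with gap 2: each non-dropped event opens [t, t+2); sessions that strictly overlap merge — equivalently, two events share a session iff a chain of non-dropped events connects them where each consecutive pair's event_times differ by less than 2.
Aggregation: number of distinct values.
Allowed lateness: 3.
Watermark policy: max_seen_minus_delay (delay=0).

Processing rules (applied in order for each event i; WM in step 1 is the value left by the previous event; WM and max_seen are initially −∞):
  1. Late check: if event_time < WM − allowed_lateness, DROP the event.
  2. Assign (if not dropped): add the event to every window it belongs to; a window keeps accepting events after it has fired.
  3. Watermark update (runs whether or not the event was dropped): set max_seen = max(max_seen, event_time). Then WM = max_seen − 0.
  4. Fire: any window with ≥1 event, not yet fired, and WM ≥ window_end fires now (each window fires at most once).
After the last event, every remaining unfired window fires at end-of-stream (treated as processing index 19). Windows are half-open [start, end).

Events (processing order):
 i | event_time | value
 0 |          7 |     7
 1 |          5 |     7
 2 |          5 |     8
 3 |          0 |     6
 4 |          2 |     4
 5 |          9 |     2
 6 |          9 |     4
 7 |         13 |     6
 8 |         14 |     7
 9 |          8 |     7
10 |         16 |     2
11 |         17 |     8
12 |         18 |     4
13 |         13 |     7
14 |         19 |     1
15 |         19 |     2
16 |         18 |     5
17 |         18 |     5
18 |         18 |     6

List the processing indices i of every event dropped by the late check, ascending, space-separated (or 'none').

3 4 9 13

i=0 t=7 v=7: → [7,9); WM=7
i=1 t=5 v=7: → [5,7); WM=7
i=2 t=5 v=8: → [5,7); WM=7
i=3 t=0 v=6: DROP (t<7-3); WM=7
i=4 t=2 v=4: DROP (t<7-3); WM=7
i=5 t=9 v=2: → [9,11); WM=9
i=6 t=9 v=4: → [9,11); WM=9
i=7 t=13 v=6: → [13,15); WM=13
i=8 t=14 v=7: → [13,16); WM=14
i=9 t=8 v=7: DROP (t<14-3); WM=14
i=10 t=16 v=2: → [16,18); WM=16
i=11 t=17 v=8: → [16,19); WM=17
i=12 t=18 v=4: → [16,20); WM=18
i=13 t=13 v=7: DROP (t<18-3); WM=18
i=14 t=19 v=1: → [16,21); WM=19
i=15 t=19 v=2: → [16,21); WM=19
i=16 t=18 v=5: → [16,21); WM=19
i=17 t=18 v=5: → [16,21); WM=19
i=18 t=18 v=6: → [16,21); WM=19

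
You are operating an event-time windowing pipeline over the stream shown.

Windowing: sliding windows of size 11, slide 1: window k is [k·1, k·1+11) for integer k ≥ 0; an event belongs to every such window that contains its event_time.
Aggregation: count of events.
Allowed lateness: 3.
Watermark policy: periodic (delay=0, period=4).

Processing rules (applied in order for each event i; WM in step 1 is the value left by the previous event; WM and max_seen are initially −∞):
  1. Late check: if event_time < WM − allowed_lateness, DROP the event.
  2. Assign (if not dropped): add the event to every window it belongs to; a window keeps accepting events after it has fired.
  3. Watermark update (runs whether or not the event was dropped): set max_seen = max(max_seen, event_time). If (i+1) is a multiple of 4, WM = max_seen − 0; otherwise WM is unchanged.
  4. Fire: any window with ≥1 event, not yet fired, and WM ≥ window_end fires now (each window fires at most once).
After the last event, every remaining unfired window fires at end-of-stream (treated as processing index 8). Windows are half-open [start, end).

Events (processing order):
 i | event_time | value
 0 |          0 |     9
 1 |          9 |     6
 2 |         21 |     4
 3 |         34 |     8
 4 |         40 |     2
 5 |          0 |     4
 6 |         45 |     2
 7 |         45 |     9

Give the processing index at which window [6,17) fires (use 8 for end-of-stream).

3

i=0 t=0 v=9: → [0,11); WM=−∞
i=1 t=9 v=6: → [9,20),[8,19),[7,18),[6,17),[5,16),[4,15),[3,14),[2,13),[1,12),[0,11); WM=−∞
i=2 t=21 v=4: → [21,32),[20,31),[19,30),[18,29),[17,28),[16,27),[15,26),[14,25),[13,24),[12,23),[11,22); WM=−∞
i=3 t=34 v=8: → [34,45),[33,44),[32,43),[31,42),[30,41),[29,40),[28,39),[27,38),[26,37),[25,36),[24,35); WM=34; [0,11) fires=2 [1,12) fires=1 [2,13) fires=1 [3,14) fires=1 [4,15) fires=1 [5,16) fires=1 [6,17) fires=1 [7,18) fires=1 [8,19) fires=1 [9,20) fires=1 [11,22) fires=1 [12,23) fires=1 [13,24) fires=1 [14,25) fires=1 [15,26) fires=1 [16,27) fires=1 [17,28) fires=1 [18,29) fires=1 [19,30) fires=1 [20,31) fires=1 [21,32) fires=1
i=4 t=40 v=2: → [40,51),[39,50),[38,49),[37,48),[36,47),[35,46),[34,45),[33,44),[32,43),[31,42),[30,41); WM=34
i=5 t=0 v=4: DROP (t<34-3); WM=34
i=6 t=45 v=2: → [45,56),[44,55),[43,54),[42,53),[41,52),[40,51),[39,50),[38,49),[37,48),[36,47),[35,46); WM=34
i=7 t=45 v=9: → [45,56),[44,55),[43,54),[42,53),[41,52),[40,51),[39,50),[38,49),[37,48),[36,47),[35,46); WM=45; [24,35) fires=1 [25,36) fires=1 [26,37) fires=1 [27,38) fires=1 [28,39) fires=1 [29,40) fires=1 [30,41) fires=2 [31,42) fires=2 [32,43) fires=2 [33,44) fires=2 [34,45) fires=2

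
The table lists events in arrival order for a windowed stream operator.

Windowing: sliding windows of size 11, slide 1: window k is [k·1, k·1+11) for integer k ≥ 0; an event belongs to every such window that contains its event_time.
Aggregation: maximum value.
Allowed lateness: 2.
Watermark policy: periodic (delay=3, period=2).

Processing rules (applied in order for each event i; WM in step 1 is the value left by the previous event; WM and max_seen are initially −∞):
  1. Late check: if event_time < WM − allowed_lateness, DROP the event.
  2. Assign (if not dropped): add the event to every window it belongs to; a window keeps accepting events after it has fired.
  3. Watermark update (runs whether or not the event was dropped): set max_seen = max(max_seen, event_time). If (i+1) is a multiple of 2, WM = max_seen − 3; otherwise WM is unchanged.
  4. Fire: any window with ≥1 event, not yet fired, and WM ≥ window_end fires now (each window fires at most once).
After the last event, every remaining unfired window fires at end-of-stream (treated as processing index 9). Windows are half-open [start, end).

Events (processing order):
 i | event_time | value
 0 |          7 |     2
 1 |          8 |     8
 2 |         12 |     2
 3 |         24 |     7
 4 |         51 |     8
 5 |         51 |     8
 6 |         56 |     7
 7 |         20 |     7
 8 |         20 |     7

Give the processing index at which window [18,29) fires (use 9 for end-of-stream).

5

i=0 t=7 v=2: → [7,18),[6,17),[5,16),[4,15),[3,14),[2,13),[1,12),[0,11); WM=−∞
i=1 t=8 v=8: → [8,19),[7,18),[6,17),[5,16),[4,15),[3,14),[2,13),[1,12),[0,11); WM=5
i=2 t=12 v=2: → [12,23),[11,22),[10,21),[9,20),[8,19),[7,18),[6,17),[5,16),[4,15),[3,14),[2,13); WM=5
i=3 t=24 v=7: → [24,35),[23,34),[22,33),[21,32),[20,31),[19,30),[18,29),[17,28),[16,27),[15,26),[14,25); WM=21; [0,11) fires=8 [1,12) fires=8 [2,13) fires=8 [3,14) fires=8 [4,15) fires=8 [5,16) fires=8 [6,17) fires=8 [7,18) fires=8 [8,19) fires=8 [9,20) fires=2 [10,21) fires=2
i=4 t=51 v=8: → [51,62),[50,61),[49,60),[48,59),[47,58),[46,57),[45,56),[44,55),[43,54),[42,53),[41,52); WM=21
i=5 t=51 v=8: → [51,62),[50,61),[49,60),[48,59),[47,58),[46,57),[45,56),[44,55),[43,54),[42,53),[41,52); WM=48; [11,22) fires=2 [12,23) fires=2 [14,25) fires=7 [15,26) fires=7 [16,27) fires=7 [17,28) fires=7 [18,29) fires=7 [19,30) fires=7 [20,31) fires=7 [21,32) fires=7 [22,33) fires=7 [23,34) fires=7 [24,35) fires=7
i=6 t=56 v=7: → [56,67),[55,66),[54,65),[53,64),[52,63),[51,62),[50,61),[49,60),[48,59),[47,58),[46,57); WM=48
i=7 t=20 v=7: DROP (t<48-2); WM=53; [41,52) fires=8 [42,53) fires=8
i=8 t=20 v=7: DROP (t<53-2); WM=53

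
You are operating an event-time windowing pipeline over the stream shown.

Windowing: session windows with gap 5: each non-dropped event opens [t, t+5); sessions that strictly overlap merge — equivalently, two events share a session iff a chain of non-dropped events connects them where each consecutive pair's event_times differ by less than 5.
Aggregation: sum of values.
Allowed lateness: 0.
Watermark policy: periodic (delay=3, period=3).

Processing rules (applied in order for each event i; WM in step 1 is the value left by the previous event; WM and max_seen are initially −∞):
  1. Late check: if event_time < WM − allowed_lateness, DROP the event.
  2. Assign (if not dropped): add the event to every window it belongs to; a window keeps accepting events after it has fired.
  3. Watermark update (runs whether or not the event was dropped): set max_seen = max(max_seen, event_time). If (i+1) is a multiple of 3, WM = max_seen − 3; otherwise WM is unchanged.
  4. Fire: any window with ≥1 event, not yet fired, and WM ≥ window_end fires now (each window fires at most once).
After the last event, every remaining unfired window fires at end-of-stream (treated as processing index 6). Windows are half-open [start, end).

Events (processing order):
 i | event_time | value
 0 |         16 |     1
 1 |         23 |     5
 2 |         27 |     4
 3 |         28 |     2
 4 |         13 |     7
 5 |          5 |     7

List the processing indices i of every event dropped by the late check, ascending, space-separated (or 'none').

4 5

i=0 t=16 v=1: → [16,21); WM=−∞
i=1 t=23 v=5: → [23,28); WM=−∞
i=2 t=27 v=4: → [23,32); WM=24
i=3 t=28 v=2: → [23,33); WM=24
i=4 t=13 v=7: DROP (t<24-0); WM=24
i=5 t=5 v=7: DROP (t<24-0); WM=25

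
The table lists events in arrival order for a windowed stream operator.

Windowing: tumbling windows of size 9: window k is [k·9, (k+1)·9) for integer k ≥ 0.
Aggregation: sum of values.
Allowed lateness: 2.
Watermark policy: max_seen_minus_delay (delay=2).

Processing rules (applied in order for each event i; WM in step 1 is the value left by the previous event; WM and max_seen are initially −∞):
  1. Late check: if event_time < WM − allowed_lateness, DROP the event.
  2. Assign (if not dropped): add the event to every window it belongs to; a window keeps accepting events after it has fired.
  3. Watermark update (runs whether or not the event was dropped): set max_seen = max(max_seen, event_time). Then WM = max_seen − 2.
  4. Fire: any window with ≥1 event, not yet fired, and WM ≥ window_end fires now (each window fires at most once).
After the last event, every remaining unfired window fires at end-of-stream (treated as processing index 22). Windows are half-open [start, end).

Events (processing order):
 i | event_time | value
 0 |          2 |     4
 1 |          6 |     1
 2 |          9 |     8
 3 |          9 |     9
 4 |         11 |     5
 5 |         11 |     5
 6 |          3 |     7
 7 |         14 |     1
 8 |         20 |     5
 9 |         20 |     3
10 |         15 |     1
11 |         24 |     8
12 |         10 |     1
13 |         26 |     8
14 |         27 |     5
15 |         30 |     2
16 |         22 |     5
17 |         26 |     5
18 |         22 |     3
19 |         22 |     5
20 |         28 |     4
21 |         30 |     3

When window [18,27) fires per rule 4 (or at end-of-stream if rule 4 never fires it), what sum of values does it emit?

i=0 t=2 v=4: → [0,9); WM=0
i=1 t=6 v=1: → [0,9); WM=4
i=2 t=9 v=8: → [9,18); WM=7
i=3 t=9 v=9: → [9,18); WM=7
i=4 t=11 v=5: → [9,18); WM=9; [0,9) fires=5
i=5 t=11 v=5: → [9,18); WM=9
i=6 t=3 v=7: DROP (t<9-2); WM=9
i=7 t=14 v=1: → [9,18); WM=12
i=8 t=20 v=5: → [18,27); WM=18; [9,18) fires=28
i=9 t=20 v=3: → [18,27); WM=18
i=10 t=15 v=1: DROP (t<18-2); WM=18
i=11 t=24 v=8: → [18,27); WM=22
i=12 t=10 v=1: DROP (t<22-2); WM=22
i=13 t=26 v=8: → [18,27); WM=24
i=14 t=27 v=5: → [27,36); WM=25
i=15 t=30 v=2: → [27,36); WM=28; [18,27) fires=24
i=16 t=22 v=5: DROP (t<28-2); WM=28
i=17 t=26 v=5: → [18,27); WM=28
i=18 t=22 v=3: DROP (t<28-2); WM=28
i=19 t=22 v=5: DROP (t<28-2); WM=28
i=20 t=28 v=4: → [27,36); WM=28
i=21 t=30 v=3: → [27,36); WM=28

24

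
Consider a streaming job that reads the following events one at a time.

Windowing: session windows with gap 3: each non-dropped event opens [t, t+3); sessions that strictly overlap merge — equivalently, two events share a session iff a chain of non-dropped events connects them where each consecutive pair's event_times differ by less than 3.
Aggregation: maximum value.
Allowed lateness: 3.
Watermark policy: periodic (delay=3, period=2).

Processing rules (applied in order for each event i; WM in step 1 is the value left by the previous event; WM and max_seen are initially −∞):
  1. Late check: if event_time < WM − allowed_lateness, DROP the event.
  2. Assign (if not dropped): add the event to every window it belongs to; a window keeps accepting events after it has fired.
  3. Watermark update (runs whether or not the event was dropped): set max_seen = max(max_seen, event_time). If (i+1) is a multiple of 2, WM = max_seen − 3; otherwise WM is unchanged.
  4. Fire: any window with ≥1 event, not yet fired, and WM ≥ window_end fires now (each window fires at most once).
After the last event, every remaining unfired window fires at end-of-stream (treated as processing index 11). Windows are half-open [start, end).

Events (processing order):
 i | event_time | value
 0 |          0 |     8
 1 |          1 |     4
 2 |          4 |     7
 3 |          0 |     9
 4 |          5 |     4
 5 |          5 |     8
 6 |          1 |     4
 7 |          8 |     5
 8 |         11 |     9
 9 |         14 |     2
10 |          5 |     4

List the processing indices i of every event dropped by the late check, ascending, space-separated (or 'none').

i=0 t=0 v=8: → [0,3); WM=−∞
i=1 t=1 v=4: → [0,4); WM=-2
i=2 t=4 v=7: → [4,7); WM=-2
i=3 t=0 v=9: → [0,4); WM=1
i=4 t=5 v=4: → [4,8); WM=1
i=5 t=5 v=8: → [4,8); WM=2
i=6 t=1 v=4: → [0,4); WM=2
i=7 t=8 v=5: → [8,11); WM=5
i=8 t=11 v=9: → [11,14); WM=5
i=9 t=14 v=2: → [14,17); WM=11
i=10 t=5 v=4: DROP (t<11-3); WM=11

10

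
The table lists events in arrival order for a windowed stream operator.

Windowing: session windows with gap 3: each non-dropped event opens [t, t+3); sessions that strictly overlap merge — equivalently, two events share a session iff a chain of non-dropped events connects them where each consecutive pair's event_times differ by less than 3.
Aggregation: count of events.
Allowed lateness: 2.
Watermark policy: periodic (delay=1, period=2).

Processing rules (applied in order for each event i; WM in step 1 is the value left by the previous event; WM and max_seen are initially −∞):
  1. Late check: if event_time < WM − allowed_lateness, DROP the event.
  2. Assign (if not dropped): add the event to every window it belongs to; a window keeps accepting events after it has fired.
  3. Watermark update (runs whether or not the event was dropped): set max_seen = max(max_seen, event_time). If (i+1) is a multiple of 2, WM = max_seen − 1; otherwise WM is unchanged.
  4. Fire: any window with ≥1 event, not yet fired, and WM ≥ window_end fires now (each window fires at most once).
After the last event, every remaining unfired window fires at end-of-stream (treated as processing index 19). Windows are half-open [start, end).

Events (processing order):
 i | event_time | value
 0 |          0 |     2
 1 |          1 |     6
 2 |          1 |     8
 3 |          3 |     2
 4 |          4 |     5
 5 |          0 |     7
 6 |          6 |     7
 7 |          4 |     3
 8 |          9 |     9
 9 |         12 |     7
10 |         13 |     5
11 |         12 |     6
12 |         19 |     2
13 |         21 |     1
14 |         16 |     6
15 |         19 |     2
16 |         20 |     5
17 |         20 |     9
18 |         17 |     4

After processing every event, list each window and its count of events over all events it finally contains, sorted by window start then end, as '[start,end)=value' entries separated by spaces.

[0,9)=8 [9,12)=1 [12,16)=3 [19,24)=5

i=0 t=0 v=2: → [0,3); WM=−∞
i=1 t=1 v=6: → [0,4); WM=0
i=2 t=1 v=8: → [0,4); WM=0
i=3 t=3 v=2: → [0,6); WM=2
i=4 t=4 v=5: → [0,7); WM=2
i=5 t=0 v=7: → [0,7); WM=3
i=6 t=6 v=7: → [0,9); WM=3
i=7 t=4 v=3: → [0,9); WM=5
i=8 t=9 v=9: → [9,12); WM=5
i=9 t=12 v=7: → [12,15); WM=11
i=10 t=13 v=5: → [12,16); WM=11
i=11 t=12 v=6: → [12,16); WM=12
i=12 t=19 v=2: → [19,22); WM=12
i=13 t=21 v=1: → [19,24); WM=20
i=14 t=16 v=6: DROP (t<20-2); WM=20
i=15 t=19 v=2: → [19,24); WM=20
i=16 t=20 v=5: → [19,24); WM=20
i=17 t=20 v=9: → [19,24); WM=20
i=18 t=17 v=4: DROP (t<20-2); WM=20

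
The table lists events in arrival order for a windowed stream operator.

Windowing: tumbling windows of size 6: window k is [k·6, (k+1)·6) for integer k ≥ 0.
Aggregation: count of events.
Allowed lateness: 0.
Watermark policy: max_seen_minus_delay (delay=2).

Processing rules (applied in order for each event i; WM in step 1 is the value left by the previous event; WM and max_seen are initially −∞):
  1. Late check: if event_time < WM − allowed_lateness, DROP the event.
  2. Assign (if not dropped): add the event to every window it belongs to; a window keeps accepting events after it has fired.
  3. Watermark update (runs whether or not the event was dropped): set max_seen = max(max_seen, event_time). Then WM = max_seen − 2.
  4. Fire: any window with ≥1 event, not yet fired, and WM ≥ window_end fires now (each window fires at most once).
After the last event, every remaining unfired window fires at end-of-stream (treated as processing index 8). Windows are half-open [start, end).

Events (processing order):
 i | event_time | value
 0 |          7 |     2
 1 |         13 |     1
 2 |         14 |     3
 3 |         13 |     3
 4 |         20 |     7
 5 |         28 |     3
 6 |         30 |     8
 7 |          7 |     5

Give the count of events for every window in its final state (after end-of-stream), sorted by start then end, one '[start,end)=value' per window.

i=0 t=7 v=2: → [6,12); WM=5
i=1 t=13 v=1: → [12,18); WM=11
i=2 t=14 v=3: → [12,18); WM=12; [6,12) fires=1
i=3 t=13 v=3: → [12,18); WM=12
i=4 t=20 v=7: → [18,24); WM=18; [12,18) fires=3
i=5 t=28 v=3: → [24,30); WM=26; [18,24) fires=1
i=6 t=30 v=8: → [30,36); WM=28
i=7 t=7 v=5: DROP (t<28-0); WM=28

[6,12)=1 [12,18)=3 [18,24)=1 [24,30)=1 [30,36)=1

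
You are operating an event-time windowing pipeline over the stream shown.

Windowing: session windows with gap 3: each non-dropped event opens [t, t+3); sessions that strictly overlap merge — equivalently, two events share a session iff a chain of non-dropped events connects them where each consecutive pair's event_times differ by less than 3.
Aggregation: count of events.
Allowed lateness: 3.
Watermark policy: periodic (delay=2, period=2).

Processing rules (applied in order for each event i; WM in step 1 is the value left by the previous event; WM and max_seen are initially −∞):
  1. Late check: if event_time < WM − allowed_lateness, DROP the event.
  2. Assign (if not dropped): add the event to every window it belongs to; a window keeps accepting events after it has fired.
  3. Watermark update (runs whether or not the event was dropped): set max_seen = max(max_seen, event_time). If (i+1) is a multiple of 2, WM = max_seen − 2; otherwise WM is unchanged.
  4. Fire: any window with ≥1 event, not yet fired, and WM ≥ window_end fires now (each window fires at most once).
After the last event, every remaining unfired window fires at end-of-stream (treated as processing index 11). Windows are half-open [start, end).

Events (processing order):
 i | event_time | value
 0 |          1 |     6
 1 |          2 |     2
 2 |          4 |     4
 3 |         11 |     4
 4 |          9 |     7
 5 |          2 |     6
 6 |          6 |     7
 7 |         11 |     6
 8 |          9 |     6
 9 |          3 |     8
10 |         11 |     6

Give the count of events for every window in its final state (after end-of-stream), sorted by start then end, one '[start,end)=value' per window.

[1,9)=4 [9,14)=5

i=0 t=1 v=6: → [1,4); WM=−∞
i=1 t=2 v=2: → [1,5); WM=0
i=2 t=4 v=4: → [1,7); WM=0
i=3 t=11 v=4: → [11,14); WM=9
i=4 t=9 v=7: → [9,14); WM=9
i=5 t=2 v=6: DROP (t<9-3); WM=9
i=6 t=6 v=7: → [1,9); WM=9
i=7 t=11 v=6: → [9,14); WM=9
i=8 t=9 v=6: → [9,14); WM=9
i=9 t=3 v=8: DROP (t<9-3); WM=9
i=10 t=11 v=6: → [9,14); WM=9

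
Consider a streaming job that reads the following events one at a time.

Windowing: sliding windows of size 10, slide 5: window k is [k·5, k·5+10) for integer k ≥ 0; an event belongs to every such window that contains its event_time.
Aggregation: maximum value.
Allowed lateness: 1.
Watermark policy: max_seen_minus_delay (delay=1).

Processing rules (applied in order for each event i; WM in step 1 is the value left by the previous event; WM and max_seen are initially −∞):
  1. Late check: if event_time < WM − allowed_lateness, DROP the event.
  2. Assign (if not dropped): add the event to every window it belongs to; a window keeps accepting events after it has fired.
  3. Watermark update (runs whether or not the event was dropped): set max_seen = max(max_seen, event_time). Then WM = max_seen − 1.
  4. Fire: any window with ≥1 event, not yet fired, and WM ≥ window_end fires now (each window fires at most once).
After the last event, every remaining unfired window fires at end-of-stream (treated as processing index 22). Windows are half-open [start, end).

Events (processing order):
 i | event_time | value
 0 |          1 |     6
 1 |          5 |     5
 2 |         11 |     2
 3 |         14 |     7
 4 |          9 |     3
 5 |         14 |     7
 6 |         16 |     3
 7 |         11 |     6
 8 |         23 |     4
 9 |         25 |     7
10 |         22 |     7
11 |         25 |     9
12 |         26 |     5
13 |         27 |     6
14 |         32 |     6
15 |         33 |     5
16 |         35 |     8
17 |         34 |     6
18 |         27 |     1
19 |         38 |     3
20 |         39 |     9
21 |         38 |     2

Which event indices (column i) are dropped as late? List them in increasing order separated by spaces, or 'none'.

4 7 10 18

i=0 t=1 v=6: → [0,10); WM=0
i=1 t=5 v=5: → [5,15),[0,10); WM=4
i=2 t=11 v=2: → [10,20),[5,15); WM=10; [0,10) fires=6
i=3 t=14 v=7: → [10,20),[5,15); WM=13
i=4 t=9 v=3: DROP (t<13-1); WM=13
i=5 t=14 v=7: → [10,20),[5,15); WM=13
i=6 t=16 v=3: → [15,25),[10,20); WM=15; [5,15) fires=7
i=7 t=11 v=6: DROP (t<15-1); WM=15
i=8 t=23 v=4: → [20,30),[15,25); WM=22; [10,20) fires=7
i=9 t=25 v=7: → [25,35),[20,30); WM=24
i=10 t=22 v=7: DROP (t<24-1); WM=24
i=11 t=25 v=9: → [25,35),[20,30); WM=24
i=12 t=26 v=5: → [25,35),[20,30); WM=25; [15,25) fires=4
i=13 t=27 v=6: → [25,35),[20,30); WM=26
i=14 t=32 v=6: → [30,40),[25,35); WM=31; [20,30) fires=9
i=15 t=33 v=5: → [30,40),[25,35); WM=32
i=16 t=35 v=8: → [35,45),[30,40); WM=34
i=17 t=34 v=6: → [30,40),[25,35); WM=34
i=18 t=27 v=1: DROP (t<34-1); WM=34
i=19 t=38 v=3: → [35,45),[30,40); WM=37; [25,35) fires=9
i=20 t=39 v=9: → [35,45),[30,40); WM=38
i=21 t=38 v=2: → [35,45),[30,40); WM=38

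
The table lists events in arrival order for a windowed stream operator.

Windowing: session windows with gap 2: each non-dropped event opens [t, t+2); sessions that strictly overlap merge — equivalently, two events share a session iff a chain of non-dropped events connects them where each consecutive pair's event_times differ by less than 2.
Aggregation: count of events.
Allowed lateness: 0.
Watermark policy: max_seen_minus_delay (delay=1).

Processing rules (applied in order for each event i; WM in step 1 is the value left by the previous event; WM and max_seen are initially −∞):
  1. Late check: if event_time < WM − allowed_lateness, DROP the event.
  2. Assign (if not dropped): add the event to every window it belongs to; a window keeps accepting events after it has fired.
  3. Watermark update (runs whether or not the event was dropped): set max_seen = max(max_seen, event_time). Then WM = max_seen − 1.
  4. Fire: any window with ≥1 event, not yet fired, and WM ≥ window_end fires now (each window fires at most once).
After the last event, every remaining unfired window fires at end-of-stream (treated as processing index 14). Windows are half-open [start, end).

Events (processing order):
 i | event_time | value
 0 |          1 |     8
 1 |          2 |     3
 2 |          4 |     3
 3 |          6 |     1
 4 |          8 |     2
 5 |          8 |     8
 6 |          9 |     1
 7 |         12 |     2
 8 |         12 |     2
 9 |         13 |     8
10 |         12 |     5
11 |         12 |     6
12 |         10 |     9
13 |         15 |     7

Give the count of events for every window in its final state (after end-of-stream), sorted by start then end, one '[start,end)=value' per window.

i=0 t=1 v=8: → [1,3); WM=0
i=1 t=2 v=3: → [1,4); WM=1
i=2 t=4 v=3: → [4,6); WM=3
i=3 t=6 v=1: → [6,8); WM=5
i=4 t=8 v=2: → [8,10); WM=7
i=5 t=8 v=8: → [8,10); WM=7
i=6 t=9 v=1: → [8,11); WM=8
i=7 t=12 v=2: → [12,14); WM=11
i=8 t=12 v=2: → [12,14); WM=11
i=9 t=13 v=8: → [12,15); WM=12
i=10 t=12 v=5: → [12,15); WM=12
i=11 t=12 v=6: → [12,15); WM=12
i=12 t=10 v=9: DROP (t<12-0); WM=12
i=13 t=15 v=7: → [15,17); WM=14

[1,4)=2 [4,6)=1 [6,8)=1 [8,11)=3 [12,15)=5 [15,17)=1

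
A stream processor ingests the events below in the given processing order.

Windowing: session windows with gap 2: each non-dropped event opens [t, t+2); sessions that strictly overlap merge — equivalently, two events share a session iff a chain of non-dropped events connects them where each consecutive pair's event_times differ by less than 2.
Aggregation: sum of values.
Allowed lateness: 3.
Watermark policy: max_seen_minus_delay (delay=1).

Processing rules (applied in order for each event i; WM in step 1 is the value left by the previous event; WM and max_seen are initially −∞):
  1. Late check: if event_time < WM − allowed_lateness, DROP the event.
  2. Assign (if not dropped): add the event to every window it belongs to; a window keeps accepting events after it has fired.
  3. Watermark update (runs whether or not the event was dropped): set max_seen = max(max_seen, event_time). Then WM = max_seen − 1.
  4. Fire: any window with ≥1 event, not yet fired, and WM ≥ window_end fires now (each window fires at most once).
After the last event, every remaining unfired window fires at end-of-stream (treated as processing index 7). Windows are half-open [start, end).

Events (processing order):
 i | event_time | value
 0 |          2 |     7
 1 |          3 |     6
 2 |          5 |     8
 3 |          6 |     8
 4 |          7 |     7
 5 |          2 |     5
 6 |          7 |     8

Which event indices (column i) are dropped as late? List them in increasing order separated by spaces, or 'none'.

i=0 t=2 v=7: → [2,4); WM=1
i=1 t=3 v=6: → [2,5); WM=2
i=2 t=5 v=8: → [5,7); WM=4
i=3 t=6 v=8: → [5,8); WM=5
i=4 t=7 v=7: → [5,9); WM=6
i=5 t=2 v=5: DROP (t<6-3); WM=6
i=6 t=7 v=8: → [5,9); WM=6

5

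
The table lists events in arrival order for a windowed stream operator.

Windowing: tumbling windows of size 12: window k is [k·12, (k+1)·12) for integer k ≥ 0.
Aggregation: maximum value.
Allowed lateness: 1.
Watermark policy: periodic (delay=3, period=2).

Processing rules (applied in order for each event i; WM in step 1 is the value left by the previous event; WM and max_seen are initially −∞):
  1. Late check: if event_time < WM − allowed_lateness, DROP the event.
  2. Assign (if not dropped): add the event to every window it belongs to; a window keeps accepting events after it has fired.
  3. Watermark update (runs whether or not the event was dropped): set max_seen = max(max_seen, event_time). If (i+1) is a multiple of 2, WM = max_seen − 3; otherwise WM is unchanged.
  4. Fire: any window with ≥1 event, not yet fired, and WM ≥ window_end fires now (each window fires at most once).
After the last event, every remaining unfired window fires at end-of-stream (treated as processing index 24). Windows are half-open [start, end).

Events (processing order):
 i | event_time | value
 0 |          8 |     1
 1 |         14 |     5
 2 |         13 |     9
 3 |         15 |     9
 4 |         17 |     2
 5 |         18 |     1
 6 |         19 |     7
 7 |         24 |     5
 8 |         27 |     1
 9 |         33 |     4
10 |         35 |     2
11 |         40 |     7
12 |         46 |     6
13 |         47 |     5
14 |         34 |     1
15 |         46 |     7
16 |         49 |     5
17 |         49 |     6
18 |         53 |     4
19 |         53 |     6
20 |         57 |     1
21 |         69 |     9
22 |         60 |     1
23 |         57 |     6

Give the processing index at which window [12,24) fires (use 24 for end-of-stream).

9

i=0 t=8 v=1: → [0,12); WM=−∞
i=1 t=14 v=5: → [12,24); WM=11
i=2 t=13 v=9: → [12,24); WM=11
i=3 t=15 v=9: → [12,24); WM=12; [0,12) fires=1
i=4 t=17 v=2: → [12,24); WM=12
i=5 t=18 v=1: → [12,24); WM=15
i=6 t=19 v=7: → [12,24); WM=15
i=7 t=24 v=5: → [24,36); WM=21
i=8 t=27 v=1: → [24,36); WM=21
i=9 t=33 v=4: → [24,36); WM=30; [12,24) fires=9
i=10 t=35 v=2: → [24,36); WM=30
i=11 t=40 v=7: → [36,48); WM=37; [24,36) fires=5
i=12 t=46 v=6: → [36,48); WM=37
i=13 t=47 v=5: → [36,48); WM=44
i=14 t=34 v=1: DROP (t<44-1); WM=44
i=15 t=46 v=7: → [36,48); WM=44
i=16 t=49 v=5: → [48,60); WM=44
i=17 t=49 v=6: → [48,60); WM=46
i=18 t=53 v=4: → [48,60); WM=46
i=19 t=53 v=6: → [48,60); WM=50; [36,48) fires=7
i=20 t=57 v=1: → [48,60); WM=50
i=21 t=69 v=9: → [60,72); WM=66; [48,60) fires=6
i=22 t=60 v=1: DROP (t<66-1); WM=66
i=23 t=57 v=6: DROP (t<66-1); WM=66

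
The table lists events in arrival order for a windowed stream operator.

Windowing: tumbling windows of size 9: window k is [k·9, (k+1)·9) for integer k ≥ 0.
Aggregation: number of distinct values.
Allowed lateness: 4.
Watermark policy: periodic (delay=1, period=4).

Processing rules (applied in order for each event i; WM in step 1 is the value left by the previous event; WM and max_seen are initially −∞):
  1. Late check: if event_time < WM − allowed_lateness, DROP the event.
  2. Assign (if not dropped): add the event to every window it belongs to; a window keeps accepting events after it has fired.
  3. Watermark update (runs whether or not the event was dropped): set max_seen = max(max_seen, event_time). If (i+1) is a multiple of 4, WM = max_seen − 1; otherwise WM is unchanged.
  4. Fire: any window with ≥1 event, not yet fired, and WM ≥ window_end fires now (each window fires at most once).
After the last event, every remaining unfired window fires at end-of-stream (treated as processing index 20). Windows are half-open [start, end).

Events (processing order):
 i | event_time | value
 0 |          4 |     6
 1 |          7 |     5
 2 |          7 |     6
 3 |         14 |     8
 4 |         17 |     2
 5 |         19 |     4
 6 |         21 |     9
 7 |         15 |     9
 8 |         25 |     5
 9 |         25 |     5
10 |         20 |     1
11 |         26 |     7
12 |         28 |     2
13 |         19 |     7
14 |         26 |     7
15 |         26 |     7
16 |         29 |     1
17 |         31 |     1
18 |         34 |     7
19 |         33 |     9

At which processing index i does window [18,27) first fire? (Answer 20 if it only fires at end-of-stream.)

i=0 t=4 v=6: → [0,9); WM=−∞
i=1 t=7 v=5: → [0,9); WM=−∞
i=2 t=7 v=6: → [0,9); WM=−∞
i=3 t=14 v=8: → [9,18); WM=13; [0,9) fires=2
i=4 t=17 v=2: → [9,18); WM=13
i=5 t=19 v=4: → [18,27); WM=13
i=6 t=21 v=9: → [18,27); WM=13
i=7 t=15 v=9: → [9,18); WM=20; [9,18) fires=3
i=8 t=25 v=5: → [18,27); WM=20
i=9 t=25 v=5: → [18,27); WM=20
i=10 t=20 v=1: → [18,27); WM=20
i=11 t=26 v=7: → [18,27); WM=25
i=12 t=28 v=2: → [27,36); WM=25
i=13 t=19 v=7: DROP (t<25-4); WM=25
i=14 t=26 v=7: → [18,27); WM=25
i=15 t=26 v=7: → [18,27); WM=27; [18,27) fires=5
i=16 t=29 v=1: → [27,36); WM=27
i=17 t=31 v=1: → [27,36); WM=27
i=18 t=34 v=7: → [27,36); WM=27
i=19 t=33 v=9: → [27,36); WM=33

15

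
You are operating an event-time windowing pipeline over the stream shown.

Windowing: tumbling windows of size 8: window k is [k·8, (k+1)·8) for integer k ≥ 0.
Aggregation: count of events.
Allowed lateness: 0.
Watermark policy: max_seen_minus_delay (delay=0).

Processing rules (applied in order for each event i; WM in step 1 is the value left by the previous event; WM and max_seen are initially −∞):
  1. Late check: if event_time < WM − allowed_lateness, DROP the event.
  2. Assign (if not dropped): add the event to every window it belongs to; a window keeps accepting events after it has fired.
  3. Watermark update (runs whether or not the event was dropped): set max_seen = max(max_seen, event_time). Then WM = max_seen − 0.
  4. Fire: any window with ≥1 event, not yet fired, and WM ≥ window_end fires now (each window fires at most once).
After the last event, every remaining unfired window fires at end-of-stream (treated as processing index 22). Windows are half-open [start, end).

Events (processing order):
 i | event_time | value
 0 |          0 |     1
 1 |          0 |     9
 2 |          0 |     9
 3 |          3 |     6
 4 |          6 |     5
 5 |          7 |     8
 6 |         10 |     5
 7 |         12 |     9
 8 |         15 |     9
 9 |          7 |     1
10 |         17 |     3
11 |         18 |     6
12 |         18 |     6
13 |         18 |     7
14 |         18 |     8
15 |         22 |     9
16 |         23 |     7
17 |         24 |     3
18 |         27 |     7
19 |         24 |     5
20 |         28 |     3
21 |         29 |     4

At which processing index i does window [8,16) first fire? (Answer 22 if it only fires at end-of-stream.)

10

i=0 t=0 v=1: → [0,8); WM=0
i=1 t=0 v=9: → [0,8); WM=0
i=2 t=0 v=9: → [0,8); WM=0
i=3 t=3 v=6: → [0,8); WM=3
i=4 t=6 v=5: → [0,8); WM=6
i=5 t=7 v=8: → [0,8); WM=7
i=6 t=10 v=5: → [8,16); WM=10; [0,8) fires=6
i=7 t=12 v=9: → [8,16); WM=12
i=8 t=15 v=9: → [8,16); WM=15
i=9 t=7 v=1: DROP (t<15-0); WM=15
i=10 t=17 v=3: → [16,24); WM=17; [8,16) fires=3
i=11 t=18 v=6: → [16,24); WM=18
i=12 t=18 v=6: → [16,24); WM=18
i=13 t=18 v=7: → [16,24); WM=18
i=14 t=18 v=8: → [16,24); WM=18
i=15 t=22 v=9: → [16,24); WM=22
i=16 t=23 v=7: → [16,24); WM=23
i=17 t=24 v=3: → [24,32); WM=24; [16,24) fires=7
i=18 t=27 v=7: → [24,32); WM=27
i=19 t=24 v=5: DROP (t<27-0); WM=27
i=20 t=28 v=3: → [24,32); WM=28
i=21 t=29 v=4: → [24,32); WM=29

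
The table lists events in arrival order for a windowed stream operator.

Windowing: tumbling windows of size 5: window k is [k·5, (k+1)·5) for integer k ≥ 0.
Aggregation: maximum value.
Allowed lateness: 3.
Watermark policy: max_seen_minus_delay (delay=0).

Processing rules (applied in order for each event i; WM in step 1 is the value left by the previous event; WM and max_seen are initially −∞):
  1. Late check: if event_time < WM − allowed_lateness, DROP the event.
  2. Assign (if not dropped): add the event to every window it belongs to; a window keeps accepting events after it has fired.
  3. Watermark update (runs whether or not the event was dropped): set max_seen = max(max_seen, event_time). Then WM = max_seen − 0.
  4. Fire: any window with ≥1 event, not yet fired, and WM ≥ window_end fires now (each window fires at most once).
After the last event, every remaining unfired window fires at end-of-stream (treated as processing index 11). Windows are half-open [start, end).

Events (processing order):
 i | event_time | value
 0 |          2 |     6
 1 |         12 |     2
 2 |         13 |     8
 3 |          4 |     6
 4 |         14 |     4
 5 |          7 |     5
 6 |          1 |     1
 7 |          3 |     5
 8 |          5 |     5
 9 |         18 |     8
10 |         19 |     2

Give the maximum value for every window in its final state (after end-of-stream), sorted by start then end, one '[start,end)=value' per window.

i=0 t=2 v=6: → [0,5); WM=2
i=1 t=12 v=2: → [10,15); WM=12; [0,5) fires=6
i=2 t=13 v=8: → [10,15); WM=13
i=3 t=4 v=6: DROP (t<13-3); WM=13
i=4 t=14 v=4: → [10,15); WM=14
i=5 t=7 v=5: DROP (t<14-3); WM=14
i=6 t=1 v=1: DROP (t<14-3); WM=14
i=7 t=3 v=5: DROP (t<14-3); WM=14
i=8 t=5 v=5: DROP (t<14-3); WM=14
i=9 t=18 v=8: → [15,20); WM=18; [10,15) fires=8
i=10 t=19 v=2: → [15,20); WM=19

[0,5)=6 [10,15)=8 [15,20)=8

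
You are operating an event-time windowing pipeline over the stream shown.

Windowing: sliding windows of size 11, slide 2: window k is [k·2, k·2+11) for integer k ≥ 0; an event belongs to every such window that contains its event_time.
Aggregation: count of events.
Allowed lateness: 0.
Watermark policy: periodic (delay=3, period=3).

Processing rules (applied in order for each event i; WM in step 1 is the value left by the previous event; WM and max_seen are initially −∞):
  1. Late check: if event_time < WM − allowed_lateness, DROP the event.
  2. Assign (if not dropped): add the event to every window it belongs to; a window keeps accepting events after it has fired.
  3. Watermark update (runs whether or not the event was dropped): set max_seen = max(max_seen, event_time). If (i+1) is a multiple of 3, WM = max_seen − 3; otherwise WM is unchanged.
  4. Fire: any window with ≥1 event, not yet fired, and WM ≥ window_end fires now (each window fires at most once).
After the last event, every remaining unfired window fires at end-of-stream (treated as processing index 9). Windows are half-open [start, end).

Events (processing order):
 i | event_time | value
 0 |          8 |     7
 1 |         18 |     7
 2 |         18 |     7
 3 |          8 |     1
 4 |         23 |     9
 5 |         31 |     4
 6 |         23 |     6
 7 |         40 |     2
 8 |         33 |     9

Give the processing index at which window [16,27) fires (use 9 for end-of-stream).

i=0 t=8 v=7: → [8,19),[6,17),[4,15),[2,13),[0,11); WM=−∞
i=1 t=18 v=7: → [18,29),[16,27),[14,25),[12,23),[10,21),[8,19); WM=−∞
i=2 t=18 v=7: → [18,29),[16,27),[14,25),[12,23),[10,21),[8,19); WM=15; [0,11) fires=1 [2,13) fires=1 [4,15) fires=1
i=3 t=8 v=1: DROP (t<15-0); WM=15
i=4 t=23 v=9: → [22,33),[20,31),[18,29),[16,27),[14,25); WM=15
i=5 t=31 v=4: → [30,41),[28,39),[26,37),[24,35),[22,33); WM=28; [6,17) fires=1 [8,19) fires=3 [10,21) fires=2 [12,23) fires=2 [14,25) fires=3 [16,27) fires=3
i=6 t=23 v=6: DROP (t<28-0); WM=28
i=7 t=40 v=2: → [40,51),[38,49),[36,47),[34,45),[32,43),[30,41); WM=28
i=8 t=33 v=9: → [32,43),[30,41),[28,39),[26,37),[24,35); WM=37; [18,29) fires=3 [20,31) fires=1 [22,33) fires=2 [24,35) fires=2 [26,37) fires=2

5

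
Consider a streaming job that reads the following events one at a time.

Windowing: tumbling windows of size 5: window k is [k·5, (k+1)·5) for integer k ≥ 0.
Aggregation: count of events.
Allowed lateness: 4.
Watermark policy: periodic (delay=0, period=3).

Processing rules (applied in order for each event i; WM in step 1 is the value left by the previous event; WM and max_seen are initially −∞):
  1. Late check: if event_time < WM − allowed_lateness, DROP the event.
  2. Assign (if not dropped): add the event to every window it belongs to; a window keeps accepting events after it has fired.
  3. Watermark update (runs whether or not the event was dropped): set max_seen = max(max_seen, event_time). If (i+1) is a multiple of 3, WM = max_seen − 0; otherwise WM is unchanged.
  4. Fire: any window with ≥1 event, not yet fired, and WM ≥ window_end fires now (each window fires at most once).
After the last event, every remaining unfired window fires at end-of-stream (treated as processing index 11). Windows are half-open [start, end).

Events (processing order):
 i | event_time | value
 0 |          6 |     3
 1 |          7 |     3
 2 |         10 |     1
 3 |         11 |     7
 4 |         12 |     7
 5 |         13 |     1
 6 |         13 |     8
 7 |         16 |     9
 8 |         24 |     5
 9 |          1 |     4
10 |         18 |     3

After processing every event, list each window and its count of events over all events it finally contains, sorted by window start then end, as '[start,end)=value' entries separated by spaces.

i=0 t=6 v=3: → [5,10); WM=−∞
i=1 t=7 v=3: → [5,10); WM=−∞
i=2 t=10 v=1: → [10,15); WM=10; [5,10) fires=2
i=3 t=11 v=7: → [10,15); WM=10
i=4 t=12 v=7: → [10,15); WM=10
i=5 t=13 v=1: → [10,15); WM=13
i=6 t=13 v=8: → [10,15); WM=13
i=7 t=16 v=9: → [15,20); WM=13
i=8 t=24 v=5: → [20,25); WM=24; [10,15) fires=5 [15,20) fires=1
i=9 t=1 v=4: DROP (t<24-4); WM=24
i=10 t=18 v=3: DROP (t<24-4); WM=24

[5,10)=2 [10,15)=5 [15,20)=1 [20,25)=1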